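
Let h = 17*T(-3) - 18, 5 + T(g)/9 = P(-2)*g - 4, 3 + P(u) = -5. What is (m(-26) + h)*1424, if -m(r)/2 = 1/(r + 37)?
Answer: 35664080/11 ≈ 3.2422e+6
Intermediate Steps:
m(r) = -2/(37 + r) (m(r) = -2/(r + 37) = -2/(37 + r))
P(u) = -8 (P(u) = -3 - 5 = -8)
T(g) = -81 - 72*g (T(g) = -45 + 9*(-8*g - 4) = -45 + 9*(-4 - 8*g) = -45 + (-36 - 72*g) = -81 - 72*g)
h = 2277 (h = 17*(-81 - 72*(-3)) - 18 = 17*(-81 + 216) - 18 = 17*135 - 18 = 2295 - 18 = 2277)
(m(-26) + h)*1424 = (-2/(37 - 26) + 2277)*1424 = (-2/11 + 2277)*1424 = (25045/11)*1424 = 35664080/11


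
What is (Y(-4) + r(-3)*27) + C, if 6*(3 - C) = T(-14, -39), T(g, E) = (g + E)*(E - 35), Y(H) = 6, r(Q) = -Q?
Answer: -1691/3 ≈ -563.67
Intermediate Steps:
T(g, E) = (-35 + E)*(E + g) (T(g, E) = (E + g)*(-35 + E) = (-35 + E)*(E + g))
C = -1952/3 (C = 3 - ((-39)**2 - 35*(-39) - 35*(-14) - 39*(-14))/6 = 3 - (1521 + 1365 + 490 + 546)/6 = 3 - 1/6*3922 = 3 - 1961/3 = -1952/3 ≈ -650.67)
(Y(-4) + r(-3)*27) + C = (6 - 1*(-3)*27) - 1952/3 = (6 + 3*27) - 1952/3 = (6 + 81) - 1952/3 = 87 - 1952/3 = -1691/3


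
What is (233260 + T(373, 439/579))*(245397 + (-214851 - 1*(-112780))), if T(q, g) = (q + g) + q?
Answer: 19419227270638/579 ≈ 3.3539e+10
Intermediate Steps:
T(q, g) = g + 2*q (T(q, g) = (g + q) + q = g + 2*q)
(233260 + T(373, 439/579))*(245397 + (-214851 - 1*(-112780))) = (233260 + (439/579 + 2*373))*(245397 + (-214851 - 1*(-112780))) = (233260 + (439*(1/579) + 746))*(245397 + (-214851 + 112780)) = (233260 + (439/579 + 746))*(245397 - 102071) = (233260 + 432373/579)*143326 = (135489913/579)*143326 = 19419227270638/579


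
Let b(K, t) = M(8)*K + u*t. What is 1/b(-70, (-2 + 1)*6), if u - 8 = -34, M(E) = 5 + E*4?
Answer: -1/2434 ≈ -0.00041085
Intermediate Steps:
M(E) = 5 + 4*E
u = -26 (u = 8 - 34 = -26)
b(K, t) = -26*t + 37*K (b(K, t) = (5 + 4*8)*K - 26*t = (5 + 32)*K - 26*t = 37*K - 26*t = -26*t + 37*K)
1/b(-70, (-2 + 1)*6) = 1/(-26*(-2 + 1)*6 + 37*(-70)) = 1/(-(-26)*6 - 2590) = 1/(-26*(-6) - 2590) = 1/(156 - 2590) = 1/(-2434) = -1/2434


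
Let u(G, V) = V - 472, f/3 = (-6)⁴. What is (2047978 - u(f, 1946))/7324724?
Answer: 511626/1831181 ≈ 0.27940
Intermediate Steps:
f = 3888 (f = 3*(-6)⁴ = 3*1296 = 3888)
u(G, V) = -472 + V
(2047978 - u(f, 1946))/7324724 = (2047978 - (-472 + 1946))/7324724 = (2047978 - 1*1474)*(1/7324724) = (2047978 - 1474)*(1/7324724) = 2046504*(1/7324724) = 511626/1831181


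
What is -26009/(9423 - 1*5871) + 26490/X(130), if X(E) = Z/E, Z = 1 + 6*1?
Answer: 12231840337/24864 ≈ 4.9195e+5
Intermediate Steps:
Z = 7 (Z = 1 + 6 = 7)
X(E) = 7/E
-26009/(9423 - 1*5871) + 26490/X(130) = -26009/(9423 - 1*5871) + 26490/((7/130)) = -26009/(9423 - 5871) + 26490/((7*(1/130))) = -26009/3552 + 26490/(7/130) = -26009*1/3552 + 26490*(130/7) = -26009/3552 + 3443700/7 = 12231840337/24864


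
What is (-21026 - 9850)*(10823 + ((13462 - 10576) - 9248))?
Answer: -137737836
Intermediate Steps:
(-21026 - 9850)*(10823 + ((13462 - 10576) - 9248)) = -30876*(10823 + (2886 - 9248)) = -30876*(10823 - 6362) = -30876*4461 = -137737836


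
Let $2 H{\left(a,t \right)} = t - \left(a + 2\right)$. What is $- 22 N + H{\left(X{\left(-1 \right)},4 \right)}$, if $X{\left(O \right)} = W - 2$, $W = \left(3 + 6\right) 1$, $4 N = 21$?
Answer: $-118$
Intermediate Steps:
$N = \frac{21}{4}$ ($N = \frac{1}{4} \cdot 21 = \frac{21}{4} \approx 5.25$)
$W = 9$ ($W = 9 \cdot 1 = 9$)
$X{\left(O \right)} = 7$ ($X{\left(O \right)} = 9 - 2 = 7$)
$H{\left(a,t \right)} = -1 + \frac{t}{2} - \frac{a}{2}$ ($H{\left(a,t \right)} = \frac{t - \left(a + 2\right)}{2} = \frac{t - \left(2 + a\right)}{2} = \frac{-2 + t - a}{2} = -1 + \frac{t}{2} - \frac{a}{2}$)
$- 22 N + H{\left(X{\left(-1 \right)},4 \right)} = \left(-22\right) \frac{21}{4} - \frac{5}{2} = - \frac{231}{2} - \frac{5}{2} = -118$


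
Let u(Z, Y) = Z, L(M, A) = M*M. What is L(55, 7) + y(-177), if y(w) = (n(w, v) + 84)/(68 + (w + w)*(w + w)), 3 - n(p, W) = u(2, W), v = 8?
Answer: 379286685/125384 ≈ 3025.0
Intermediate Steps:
L(M, A) = M**2
n(p, W) = 1 (n(p, W) = 3 - 1*2 = 3 - 2 = 1)
y(w) = 85/(68 + 4*w**2) (y(w) = (1 + 84)/(68 + (w + w)*(w + w)) = 85/(68 + (2*w)*(2*w)) = 85/(68 + 4*w**2))
L(55, 7) + y(-177) = 55**2 + 85/(4*(17 + (-177)**2)) = 3025 + 85/(4*(17 + 31329)) = 3025 + (85/4)/31346 = 3025 + (85/4)*(1/31346) = 3025 + 85/125384 = 379286685/125384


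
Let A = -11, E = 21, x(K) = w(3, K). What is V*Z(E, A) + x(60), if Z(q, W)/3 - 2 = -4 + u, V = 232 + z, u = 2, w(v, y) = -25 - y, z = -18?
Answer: -85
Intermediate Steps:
x(K) = -25 - K
V = 214 (V = 232 - 18 = 214)
Z(q, W) = 0 (Z(q, W) = 6 + 3*(-4 + 2) = 6 + 3*(-2) = 6 - 6 = 0)
V*Z(E, A) + x(60) = 214*0 + (-25 - 1*60) = 0 + (-25 - 60) = 0 - 85 = -85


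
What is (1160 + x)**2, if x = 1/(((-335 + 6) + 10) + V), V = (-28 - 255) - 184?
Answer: 831304474081/617796 ≈ 1.3456e+6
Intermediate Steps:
V = -467 (V = -283 - 184 = -467)
x = -1/786 (x = 1/(((-335 + 6) + 10) - 467) = 1/((-329 + 10) - 467) = 1/(-319 - 467) = 1/(-786) = -1/786 ≈ -0.0012723)
(1160 + x)**2 = (1160 - 1/786)**2 = (911759/786)**2 = 831304474081/617796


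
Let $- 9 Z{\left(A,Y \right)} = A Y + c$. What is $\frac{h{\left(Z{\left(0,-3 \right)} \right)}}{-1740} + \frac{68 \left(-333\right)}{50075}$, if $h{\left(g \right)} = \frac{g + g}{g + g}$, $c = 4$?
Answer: $- \frac{7890127}{17426100} \approx -0.45278$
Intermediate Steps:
$Z{\left(A,Y \right)} = - \frac{4}{9} - \frac{A Y}{9}$ ($Z{\left(A,Y \right)} = - \frac{A Y + 4}{9} = - \frac{4 + A Y}{9} = - \frac{4}{9} - \frac{A Y}{9}$)
$h{\left(g \right)} = 1$ ($h{\left(g \right)} = \frac{2 g}{2 g} = 2 g \frac{1}{2 g} = 1$)
$\frac{h{\left(Z{\left(0,-3 \right)} \right)}}{-1740} + \frac{68 \left(-333\right)}{50075} = 1 \frac{1}{-1740} + \frac{68 \left(-333\right)}{50075} = 1 \left(- \frac{1}{1740}\right) - \frac{22644}{50075} = - \frac{1}{1740} - \frac{22644}{50075} = - \frac{7890127}{17426100}$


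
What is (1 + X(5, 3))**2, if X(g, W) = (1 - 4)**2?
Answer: 100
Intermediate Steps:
X(g, W) = 9 (X(g, W) = (-3)**2 = 9)
(1 + X(5, 3))**2 = (1 + 9)**2 = 10**2 = 100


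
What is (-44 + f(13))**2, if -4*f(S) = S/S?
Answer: 31329/16 ≈ 1958.1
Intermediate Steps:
f(S) = -1/4 (f(S) = -S/(4*S) = -1/4*1 = -1/4)
(-44 + f(13))**2 = (-44 - 1/4)**2 = (-177/4)**2 = 31329/16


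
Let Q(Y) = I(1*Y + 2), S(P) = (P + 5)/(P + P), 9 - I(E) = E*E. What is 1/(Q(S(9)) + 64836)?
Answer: 81/5251820 ≈ 1.5423e-5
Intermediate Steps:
I(E) = 9 - E² (I(E) = 9 - E*E = 9 - E²)
S(P) = (5 + P)/(2*P) (S(P) = (5 + P)/((2*P)) = (5 + P)*(1/(2*P)) = (5 + P)/(2*P))
Q(Y) = 9 - (2 + Y)² (Q(Y) = 9 - (1*Y + 2)² = 9 - (Y + 2)² = 9 - (2 + Y)²)
1/(Q(S(9)) + 64836) = 1/((9 - (2 + (½)*(5 + 9)/9)²) + 64836) = 1/((9 - (2 + (½)*(⅑)*14)²) + 64836) = 1/((9 - (2 + 7/9)²) + 64836) = 1/((9 - (25/9)²) + 64836) = 1/((9 - 1*625/81) + 64836) = 1/((9 - 625/81) + 64836) = 1/(104/81 + 64836) = 1/(5251820/81) = 81/5251820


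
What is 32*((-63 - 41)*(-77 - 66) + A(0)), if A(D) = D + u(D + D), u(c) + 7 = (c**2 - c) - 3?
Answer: 475584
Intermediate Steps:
u(c) = -10 + c**2 - c (u(c) = -7 + ((c**2 - c) - 3) = -7 + (-3 + c**2 - c) = -10 + c**2 - c)
A(D) = -10 - D + 4*D**2 (A(D) = D + (-10 + (D + D)**2 - (D + D)) = D + (-10 + (2*D)**2 - 2*D) = D + (-10 + 4*D**2 - 2*D) = D + (-10 - 2*D + 4*D**2) = -10 - D + 4*D**2)
32*((-63 - 41)*(-77 - 66) + A(0)) = 32*((-63 - 41)*(-77 - 66) + (-10 - 1*0 + 4*0**2)) = 32*(-104*(-143) + (-10 + 0 + 4*0)) = 32*(14872 + (-10 + 0 + 0)) = 32*(14872 - 10) = 32*14862 = 475584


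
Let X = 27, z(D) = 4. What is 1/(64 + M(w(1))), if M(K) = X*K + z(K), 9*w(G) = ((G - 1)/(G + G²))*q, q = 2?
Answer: 1/68 ≈ 0.014706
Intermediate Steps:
w(G) = 2*(-1 + G)/(9*(G + G²)) (w(G) = (((G - 1)/(G + G²))*2)/9 = (((-1 + G)/(G + G²))*2)/9 = (2*(-1 + G)/(G + G²))/9 = 2*(-1 + G)/(9*(G + G²)))
M(K) = 4 + 27*K (M(K) = 27*K + 4 = 4 + 27*K)
1/(64 + M(w(1))) = 1/(64 + (4 + 27*((2/9)*(-1 + 1)/(1*(1 + 1))))) = 1/(64 + (4 + 27*((2/9)*1*0/2))) = 1/(64 + (4 + 27*((2/9)*1*(½)*0))) = 1/(64 + (4 + 27*0)) = 1/(64 + (4 + 0)) = 1/(64 + 4) = 1/68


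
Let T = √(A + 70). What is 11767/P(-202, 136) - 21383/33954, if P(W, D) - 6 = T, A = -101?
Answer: 2395787647/2274918 - 11767*I*√31/67 ≈ 1053.1 - 977.85*I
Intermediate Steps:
T = I*√31 (T = √(-101 + 70) = √(-31) = I*√31 ≈ 5.5678*I)
P(W, D) = 6 + I*√31
11767/P(-202, 136) - 21383/33954 = 11767/(6 + I*√31) - 21383/33954 = -21383/33954 + 11767/(6 + I*√31)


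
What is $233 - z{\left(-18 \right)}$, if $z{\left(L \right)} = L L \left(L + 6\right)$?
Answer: $4121$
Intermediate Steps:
$z{\left(L \right)} = L^{2} \left(6 + L\right)$ ($z{\left(L \right)} = L L \left(6 + L\right) = L^{2} \left(6 + L\right)$)
$233 - z{\left(-18 \right)} = 233 - \left(-18\right)^{2} \left(6 - 18\right) = 233 - 324 \left(-12\right) = 233 - -3888 = 233 + 3888 = 4121$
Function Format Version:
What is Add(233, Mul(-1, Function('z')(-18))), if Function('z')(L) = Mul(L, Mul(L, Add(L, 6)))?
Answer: 4121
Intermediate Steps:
Function('z')(L) = Mul(Pow(L, 2), Add(6, L)) (Function('z')(L) = Mul(L, Mul(L, Add(6, L))) = Mul(Pow(L, 2), Add(6, L)))
Add(233, Mul(-1, Function('z')(-18))) = Add(233, Mul(-1, Mul(Pow(-18, 2), Add(6, -18)))) = Add(233, Mul(-1, Mul(324, -12))) = Add(233, Mul(-1, -3888)) = Add(233, 3888) = 4121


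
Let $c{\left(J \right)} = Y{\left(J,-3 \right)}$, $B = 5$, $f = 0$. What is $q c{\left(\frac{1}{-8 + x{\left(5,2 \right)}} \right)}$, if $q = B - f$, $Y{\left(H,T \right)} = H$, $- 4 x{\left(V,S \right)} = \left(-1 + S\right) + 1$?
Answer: $- \frac{10}{17} \approx -0.58823$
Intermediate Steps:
$x{\left(V,S \right)} = - \frac{S}{4}$ ($x{\left(V,S \right)} = - \frac{\left(-1 + S\right) + 1}{4} = - \frac{S}{4}$)
$c{\left(J \right)} = J$
$q = 5$ ($q = 5 - 0 = 5 + 0 = 5$)
$q c{\left(\frac{1}{-8 + x{\left(5,2 \right)}} \right)} = \frac{5}{-8 - \frac{1}{2}} = \frac{5}{- \frac{17}{2}} = 5 \left(- \frac{2}{17}\right) = - \frac{10}{17}$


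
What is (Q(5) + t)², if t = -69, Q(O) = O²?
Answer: 1936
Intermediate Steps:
(Q(5) + t)² = (5² - 69)² = (25 - 69)² = (-44)² = 1936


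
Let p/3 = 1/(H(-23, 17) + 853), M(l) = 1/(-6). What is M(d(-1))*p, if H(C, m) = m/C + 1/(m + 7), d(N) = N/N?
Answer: -276/470471 ≈ -0.00058665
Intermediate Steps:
d(N) = 1
M(l) = -⅙
H(C, m) = 1/(7 + m) + m/C (H(C, m) = m/C + 1/(7 + m) = 1/(7 + m) + m/C)
p = 1656/470471 (p = 3/((-23 + 17² + 7*17)/((-23)*(7 + 17)) + 853) = 3/(-1/23*(-23 + 289 + 119)/24 + 853) = 3/(-1/23*1/24*385 + 853) = 3/(-385/552 + 853) = 3/(470471/552) = 3*(552/470471) = 1656/470471 ≈ 0.0035199)
M(d(-1))*p = -⅙*1656/470471 = -276/470471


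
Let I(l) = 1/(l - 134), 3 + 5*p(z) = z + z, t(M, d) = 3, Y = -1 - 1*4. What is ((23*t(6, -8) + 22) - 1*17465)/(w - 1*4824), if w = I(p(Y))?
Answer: 11866442/3294797 ≈ 3.6016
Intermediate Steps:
Y = -5 (Y = -1 - 4 = -5)
p(z) = -⅗ + 2*z/5 (p(z) = -⅗ + (z + z)/5 = -⅗ + (2*z)/5 = -⅗ + 2*z/5)
I(l) = 1/(-134 + l)
w = -5/683 (w = 1/(-134 + (-⅗ + (⅖)*(-5))) = 1/(-134 + (-⅗ - 2)) = 1/(-134 - 13/5) = 1/(-683/5) = -5/683 ≈ -0.0073206)
((23*t(6, -8) + 22) - 1*17465)/(w - 1*4824) = ((23*3 + 22) - 1*17465)/(-5/683 - 1*4824) = ((69 + 22) - 17465)/(-5/683 - 4824) = (91 - 17465)/(-3294797/683) = -17374*(-683/3294797) = 11866442/3294797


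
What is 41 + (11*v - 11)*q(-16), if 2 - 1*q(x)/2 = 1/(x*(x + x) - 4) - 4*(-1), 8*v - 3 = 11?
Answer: 8095/1016 ≈ 7.9675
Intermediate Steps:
v = 7/4 (v = 3/8 + (⅛)*11 = 3/8 + 11/8 = 7/4 ≈ 1.7500)
q(x) = -4 - 2/(-4 + 2*x²) (q(x) = 4 - 2*(1/(x*(x + x) - 4) - 4*(-1)) = 4 - 2*(1/(x*(2*x) - 4) + 4) = 4 - 2*(1/(2*x² - 4) + 4) = 4 - 2*(1/(-4 + 2*x²) + 4) = 4 - 2*(4 + 1/(-4 + 2*x²)) = 4 + (-8 - 2/(-4 + 2*x²)) = -4 - 2/(-4 + 2*x²))
41 + (11*v - 11)*q(-16) = 41 + (11*(7/4) - 11)*((7 - 4*(-16)²)/(-2 + (-16)²)) = 41 + (77/4 - 11)*((7 - 4*256)/(-2 + 256)) = 41 + 33*((7 - 1024)/254)/4 = 41 + 33*((1/254)*(-1017))/4 = 41 + (33/4)*(-1017/254) = 41 - 33561/1016 = 8095/1016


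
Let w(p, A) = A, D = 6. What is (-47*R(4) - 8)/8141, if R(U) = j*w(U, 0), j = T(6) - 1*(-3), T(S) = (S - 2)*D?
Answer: -8/8141 ≈ -0.00098268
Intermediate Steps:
T(S) = -12 + 6*S (T(S) = (S - 2)*6 = (-2 + S)*6 = -12 + 6*S)
j = 27 (j = (-12 + 6*6) - 1*(-3) = (-12 + 36) + 3 = 24 + 3 = 27)
R(U) = 0 (R(U) = 27*0 = 0)
(-47*R(4) - 8)/8141 = (-47*0 - 8)/8141 = (0 - 8)*(1/8141) = -8*1/8141 = -8/8141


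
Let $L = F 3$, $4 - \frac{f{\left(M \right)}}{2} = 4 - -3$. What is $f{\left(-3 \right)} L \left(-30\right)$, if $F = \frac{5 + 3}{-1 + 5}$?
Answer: $1080$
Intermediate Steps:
$f{\left(M \right)} = -6$ ($f{\left(M \right)} = 8 - 2 \left(4 - -3\right) = 8 - 2 \left(4 + 3\right) = 8 - 14 = -6$)
$F = 2$ ($F = \frac{8}{4} = 8 \cdot \frac{1}{4} = 2$)
$L = 6$ ($L = 2 \cdot 3 = 6$)
$f{\left(-3 \right)} L \left(-30\right) = \left(-6\right) 6 \left(-30\right) = \left(-36\right) \left(-30\right) = 1080$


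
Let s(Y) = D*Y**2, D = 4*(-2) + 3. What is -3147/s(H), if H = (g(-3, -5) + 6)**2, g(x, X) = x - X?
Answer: 3147/20480 ≈ 0.15366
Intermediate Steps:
H = 64 (H = ((-3 - 1*(-5)) + 6)**2 = ((-3 + 5) + 6)**2 = (2 + 6)**2 = 8**2 = 64)
D = -5 (D = -8 + 3 = -5)
s(Y) = -5*Y**2
-3147/s(H) = -3147/((-5*64**2)) = -3147/((-5*4096)) = -3147/(-20480) = -3147*(-1/20480) = 3147/20480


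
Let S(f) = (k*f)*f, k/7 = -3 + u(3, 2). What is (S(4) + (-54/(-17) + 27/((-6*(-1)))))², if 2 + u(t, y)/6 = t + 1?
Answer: 1192528089/1156 ≈ 1.0316e+6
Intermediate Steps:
u(t, y) = -6 + 6*t (u(t, y) = -12 + 6*(t + 1) = -12 + 6*(1 + t) = -12 + (6 + 6*t) = -6 + 6*t)
k = 63 (k = 7*(-3 + (-6 + 6*3)) = 7*(-3 + (-6 + 18)) = 7*(-3 + 12) = 7*9 = 63)
S(f) = 63*f² (S(f) = (63*f)*f = 63*f²)
(S(4) + (-54/(-17) + 27/((-6*(-1)))))² = (63*4² + (-54/(-17) + 27/((-6*(-1)))))² = (63*16 + (-54*(-1/17) + 27/6))² = (1008 + (54/17 + 27*(⅙)))² = (1008 + (54/17 + 9/2))² = (1008 + 261/34)² = (34533/34)² = 1192528089/1156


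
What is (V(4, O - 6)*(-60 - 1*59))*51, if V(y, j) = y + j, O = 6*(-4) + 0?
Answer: 157794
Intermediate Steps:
O = -24 (O = -24 + 0 = -24)
V(y, j) = j + y
(V(4, O - 6)*(-60 - 1*59))*51 = (((-24 - 6) + 4)*(-60 - 1*59))*51 = ((-30 + 4)*(-60 - 59))*51 = -26*(-119)*51 = 3094*51 = 157794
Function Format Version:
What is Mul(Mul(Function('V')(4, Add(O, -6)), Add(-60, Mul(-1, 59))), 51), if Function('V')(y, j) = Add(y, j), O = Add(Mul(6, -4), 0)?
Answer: 157794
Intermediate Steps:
O = -24 (O = Add(-24, 0) = -24)
Function('V')(y, j) = Add(j, y)
Mul(Mul(Function('V')(4, Add(O, -6)), Add(-60, Mul(-1, 59))), 51) = Mul(Mul(Add(Add(-24, -6), 4), Add(-60, Mul(-1, 59))), 51) = Mul(Mul(Add(-30, 4), Add(-60, -59)), 51) = Mul(Mul(-26, -119), 51) = Mul(3094, 51) = 157794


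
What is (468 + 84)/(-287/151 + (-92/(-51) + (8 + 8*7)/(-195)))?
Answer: -276311880/212713 ≈ -1299.0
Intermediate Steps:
(468 + 84)/(-287/151 + (-92/(-51) + (8 + 8*7)/(-195))) = 552/(-287*1/151 + (-92*(-1/51) + (8 + 56)*(-1/195))) = 552/(-287/151 + (92/51 + 64*(-1/195))) = 552/(-287/151 + (92/51 - 64/195)) = 552/(-287/151 + 4892/3315) = 552/(-212713/500565) = 552*(-500565/212713) = -276311880/212713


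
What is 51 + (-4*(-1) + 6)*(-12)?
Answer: -69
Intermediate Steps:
51 + (-4*(-1) + 6)*(-12) = 51 + (4 + 6)*(-12) = 51 + 10*(-12) = 51 - 120 = -69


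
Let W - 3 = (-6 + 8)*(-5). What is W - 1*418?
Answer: -425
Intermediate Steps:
W = -7 (W = 3 + (-6 + 8)*(-5) = 3 + 2*(-5) = 3 - 10 = -7)
W - 1*418 = -7 - 1*418 = -7 - 418 = -425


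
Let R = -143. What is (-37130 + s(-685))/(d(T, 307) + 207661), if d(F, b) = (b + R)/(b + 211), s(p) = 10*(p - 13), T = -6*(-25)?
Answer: -11424490/53784281 ≈ -0.21241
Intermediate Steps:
T = 150
s(p) = -130 + 10*p (s(p) = 10*(-13 + p) = -130 + 10*p)
d(F, b) = (-143 + b)/(211 + b) (d(F, b) = (b - 143)/(b + 211) = (-143 + b)/(211 + b))
(-37130 + s(-685))/(d(T, 307) + 207661) = (-37130 + (-130 + 10*(-685)))/((-143 + 307)/(211 + 307) + 207661) = (-37130 + (-130 - 6850))/(164/518 + 207661) = (-37130 - 6980)/((1/518)*164 + 207661) = -44110/(82/259 + 207661) = -44110/53784281/259 = -44110*259/53784281 = -11424490/53784281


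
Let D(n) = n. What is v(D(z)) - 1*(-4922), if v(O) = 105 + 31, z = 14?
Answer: 5058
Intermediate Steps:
v(O) = 136
v(D(z)) - 1*(-4922) = 136 - 1*(-4922) = 136 + 4922 = 5058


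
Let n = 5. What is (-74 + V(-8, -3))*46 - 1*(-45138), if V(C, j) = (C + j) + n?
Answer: 41458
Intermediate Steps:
V(C, j) = 5 + C + j (V(C, j) = (C + j) + 5 = 5 + C + j)
(-74 + V(-8, -3))*46 - 1*(-45138) = (-74 + (5 - 8 - 3))*46 - 1*(-45138) = (-74 - 6)*46 + 45138 = -80*46 + 45138 = -3680 + 45138 = 41458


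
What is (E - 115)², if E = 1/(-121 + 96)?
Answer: 8271376/625 ≈ 13234.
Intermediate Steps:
E = -1/25 (E = 1/(-25) = -1/25 ≈ -0.040000)
(E - 115)² = (-1/25 - 115)² = (-2876/25)² = 8271376/625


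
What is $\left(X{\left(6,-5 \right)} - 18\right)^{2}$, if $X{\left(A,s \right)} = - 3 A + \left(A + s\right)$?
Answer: $1225$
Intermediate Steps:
$X{\left(A,s \right)} = s - 2 A$
$\left(X{\left(6,-5 \right)} - 18\right)^{2} = \left(\left(-5 - 12\right) - 18\right)^{2} = \left(-17 - 18\right)^{2} = \left(-35\right)^{2} = 1225$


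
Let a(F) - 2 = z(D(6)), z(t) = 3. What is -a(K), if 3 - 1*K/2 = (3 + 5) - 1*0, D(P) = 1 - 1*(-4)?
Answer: -5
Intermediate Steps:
D(P) = 5 (D(P) = 1 + 4 = 5)
K = -10 (K = 6 - 2*((3 + 5) - 1*0) = 6 - 2*(8 + 0) = 6 - 2*8 = 6 - 16 = -10)
a(F) = 5 (a(F) = 2 + 3 = 5)
-a(K) = -1*5 = -5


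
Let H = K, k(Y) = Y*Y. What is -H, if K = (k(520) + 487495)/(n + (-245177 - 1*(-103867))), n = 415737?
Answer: -757895/274427 ≈ -2.7617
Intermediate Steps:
k(Y) = Y²
K = 757895/274427 (K = (520² + 487495)/(415737 + (-245177 - 1*(-103867))) = (270400 + 487495)/(415737 + (-245177 + 103867)) = 757895/(415737 - 141310) = 757895/274427 ≈ 2.7617)
H = 757895/274427 ≈ 2.7617
-H = -1*757895/274427 = -757895/274427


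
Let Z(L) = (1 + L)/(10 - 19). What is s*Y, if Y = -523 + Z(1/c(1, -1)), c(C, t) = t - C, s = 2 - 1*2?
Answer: 0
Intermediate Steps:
s = 0 (s = 2 - 2 = 0)
Z(L) = -⅑ - L/9 (Z(L) = (1 + L)/(-9) = (1 + L)*(-⅑) = -⅑ - L/9)
Y = -9415/18 (Y = -523 + (-⅑ - 1/(9*(-1 - 1*1))) = -523 + (-⅑ - 1/(9*(-1 - 1))) = -523 + (-⅑ - ⅑/(-2)) = -523 + (-⅑ - ⅑*(-½)) = -523 + (-⅑ + 1/18) = -523 - 1/18 = -9415/18 ≈ -523.06)
s*Y = 0*(-9415/18) = 0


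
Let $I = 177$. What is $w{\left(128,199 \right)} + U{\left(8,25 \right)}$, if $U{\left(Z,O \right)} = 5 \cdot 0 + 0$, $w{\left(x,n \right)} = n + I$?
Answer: $376$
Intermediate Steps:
$w{\left(x,n \right)} = 177 + n$ ($w{\left(x,n \right)} = n + 177 = 177 + n$)
$U{\left(Z,O \right)} = 0$ ($U{\left(Z,O \right)} = 0 + 0 = 0$)
$w{\left(128,199 \right)} + U{\left(8,25 \right)} = \left(177 + 199\right) + 0 = 376 + 0 = 376$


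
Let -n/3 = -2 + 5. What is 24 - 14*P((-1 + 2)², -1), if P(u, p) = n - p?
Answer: 136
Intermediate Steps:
n = -9 (n = -3*(-2 + 5) = -3*3 = -9)
P(u, p) = -9 - p
24 - 14*P((-1 + 2)², -1) = 24 - 14*(-9 - 1*(-1)) = 24 - 14*(-9 + 1) = 24 - 14*(-8) = 24 + 112 = 136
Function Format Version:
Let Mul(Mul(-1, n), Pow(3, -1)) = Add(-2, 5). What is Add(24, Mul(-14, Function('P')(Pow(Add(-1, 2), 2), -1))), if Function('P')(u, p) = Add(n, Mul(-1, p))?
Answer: 136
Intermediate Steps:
n = -9 (n = Mul(-3, Add(-2, 5)) = Mul(-3, 3) = -9)
Function('P')(u, p) = Add(-9, Mul(-1, p))
Add(24, Mul(-14, Function('P')(Pow(Add(-1, 2), 2), -1))) = Add(24, Mul(-14, Add(-9, Mul(-1, -1)))) = Add(24, Mul(-14, Add(-9, 1))) = Add(24, Mul(-14, -8)) = Add(24, 112) = 136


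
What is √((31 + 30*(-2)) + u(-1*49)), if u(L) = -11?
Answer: 2*I*√10 ≈ 6.3246*I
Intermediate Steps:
√((31 + 30*(-2)) + u(-1*49)) = √((31 + 30*(-2)) - 11) = √((31 - 60) - 11) = √(-29 - 11) = √(-40) = 2*I*√10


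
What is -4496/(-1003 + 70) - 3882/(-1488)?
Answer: 1718659/231384 ≈ 7.4277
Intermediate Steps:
-4496/(-1003 + 70) - 3882/(-1488) = -4496/(-933) - 3882*(-1/1488) = -4496*(-1/933) + 647/248 = 4496/933 + 647/248 = 1718659/231384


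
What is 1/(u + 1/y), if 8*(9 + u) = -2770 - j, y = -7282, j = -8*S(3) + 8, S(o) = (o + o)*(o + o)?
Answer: -14564/4664123 ≈ -0.0031226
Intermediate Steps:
S(o) = 4*o² (S(o) = (2*o)*(2*o) = 4*o²)
j = -280 (j = -32*3² + 8 = -32*9 + 8 = -8*36 + 8 = -288 + 8 = -280)
u = -1281/4 (u = -9 + (-2770 - 1*(-280))/8 = -9 + (-2770 + 280)/8 = -9 + (⅛)*(-2490) = -9 - 1245/4 = -1281/4 ≈ -320.25)
1/(u + 1/y) = 1/(-1281/4 + 1/(-7282)) = 1/(-1281/4 - 1/7282) = 1/(-4664123/14564) = -14564/4664123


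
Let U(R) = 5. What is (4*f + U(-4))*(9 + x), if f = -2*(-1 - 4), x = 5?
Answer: 630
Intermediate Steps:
f = 10 (f = -2*(-5) = 10)
(4*f + U(-4))*(9 + x) = (4*10 + 5)*(9 + 5) = (40 + 5)*14 = 45*14 = 630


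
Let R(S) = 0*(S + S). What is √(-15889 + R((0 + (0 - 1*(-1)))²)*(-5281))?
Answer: I*√15889 ≈ 126.05*I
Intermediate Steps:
R(S) = 0 (R(S) = 0*(2*S) = 0)
√(-15889 + R((0 + (0 - 1*(-1)))²)*(-5281)) = √(-15889 + 0*(-5281)) = √(-15889 + 0) = √(-15889) = I*√15889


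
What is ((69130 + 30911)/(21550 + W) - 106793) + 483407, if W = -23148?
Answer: 601729131/1598 ≈ 3.7655e+5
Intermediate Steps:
((69130 + 30911)/(21550 + W) - 106793) + 483407 = ((69130 + 30911)/(21550 - 23148) - 106793) + 483407 = (100041/(-1598) - 106793) + 483407 = (100041*(-1/1598) - 106793) + 483407 = (-100041/1598 - 106793) + 483407 = -170755255/1598 + 483407 = 601729131/1598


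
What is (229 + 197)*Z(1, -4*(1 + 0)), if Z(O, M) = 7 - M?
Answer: 4686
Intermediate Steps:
(229 + 197)*Z(1, -4*(1 + 0)) = (229 + 197)*(7 - (-4)*(1 + 0)) = 426*(7 - (-4)) = 426*(7 - 1*(-4)) = 426*(7 + 4) = 426*11 = 4686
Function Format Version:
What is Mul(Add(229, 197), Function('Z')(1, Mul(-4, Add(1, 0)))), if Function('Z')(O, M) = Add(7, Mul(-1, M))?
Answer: 4686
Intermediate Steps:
Mul(Add(229, 197), Function('Z')(1, Mul(-4, Add(1, 0)))) = Mul(Add(229, 197), Add(7, Mul(-1, Mul(-4, Add(1, 0))))) = Mul(426, Add(7, Mul(-1, Mul(-4, 1)))) = Mul(426, Add(7, Mul(-1, -4))) = Mul(426, Add(7, 4)) = Mul(426, 11) = 4686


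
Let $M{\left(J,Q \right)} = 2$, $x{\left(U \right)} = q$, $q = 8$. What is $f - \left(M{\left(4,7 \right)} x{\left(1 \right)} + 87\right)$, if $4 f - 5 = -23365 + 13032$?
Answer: $-2685$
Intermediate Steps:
$x{\left(U \right)} = 8$
$f = -2582$ ($f = \frac{5}{4} + \frac{-23365 + 13032}{4} = \frac{5}{4} + \frac{1}{4} \left(-10333\right) = \frac{5}{4} - \frac{10333}{4} = -2582$)
$f - \left(M{\left(4,7 \right)} x{\left(1 \right)} + 87\right) = -2582 - \left(2 \cdot 8 + 87\right) = -2582 - \left(16 + 87\right) = -2582 - 103 = -2685$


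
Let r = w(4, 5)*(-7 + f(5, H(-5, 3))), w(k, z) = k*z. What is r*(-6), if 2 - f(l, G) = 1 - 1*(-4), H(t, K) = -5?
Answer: 1200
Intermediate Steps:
f(l, G) = -3 (f(l, G) = 2 - (1 - 1*(-4)) = 2 - (1 + 4) = 2 - 1*5 = 2 - 5 = -3)
r = -200 (r = (4*5)*(-7 - 3) = 20*(-10) = -200)
r*(-6) = -200*(-6) = 1200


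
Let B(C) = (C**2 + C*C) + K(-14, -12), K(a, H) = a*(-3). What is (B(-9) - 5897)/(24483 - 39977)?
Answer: 5693/15494 ≈ 0.36743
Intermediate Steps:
K(a, H) = -3*a
B(C) = 42 + 2*C**2 (B(C) = (C**2 + C*C) - 3*(-14) = (C**2 + C**2) + 42 = 2*C**2 + 42 = 42 + 2*C**2)
(B(-9) - 5897)/(24483 - 39977) = ((42 + 2*(-9)**2) - 5897)/(24483 - 39977) = ((42 + 2*81) - 5897)/(-15494) = ((42 + 162) - 5897)*(-1/15494) = (204 - 5897)*(-1/15494) = -5693*(-1/15494) = 5693/15494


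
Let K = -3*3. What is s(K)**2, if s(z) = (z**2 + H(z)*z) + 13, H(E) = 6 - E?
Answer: 1681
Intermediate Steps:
K = -9
s(z) = 13 + z**2 + z*(6 - z) (s(z) = (z**2 + (6 - z)*z) + 13 = (z**2 + z*(6 - z)) + 13 = 13 + z**2 + z*(6 - z))
s(K)**2 = (13 + 6*(-9))**2 = (13 - 54)**2 = (-41)**2 = 1681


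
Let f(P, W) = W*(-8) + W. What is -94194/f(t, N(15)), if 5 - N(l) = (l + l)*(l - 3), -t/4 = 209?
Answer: -94194/2485 ≈ -37.905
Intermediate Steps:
t = -836 (t = -4*209 = -836)
N(l) = 5 - 2*l*(-3 + l) (N(l) = 5 - (l + l)*(l - 3) = 5 - 2*l*(-3 + l))
f(P, W) = -7*W (f(P, W) = -8*W + W = -7*W)
-94194/f(t, N(15)) = -94194*(-1/(7*(5 - 2*15**2 + 6*15))) = -94194*(-1/(7*(5 - 2*225 + 90))) = -94194*(-1/(7*(5 - 450 + 90))) = -94194/((-7*(-355))) = -94194/2485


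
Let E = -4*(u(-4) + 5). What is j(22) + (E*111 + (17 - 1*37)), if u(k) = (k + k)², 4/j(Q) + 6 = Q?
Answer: -122623/4 ≈ -30656.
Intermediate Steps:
j(Q) = 4/(-6 + Q)
u(k) = 4*k² (u(k) = (2*k)² = 4*k²)
E = -276 (E = -4*(4*(-4)² + 5) = -4*(4*16 + 5) = -4*(64 + 5) = -4*69 = -276)
j(22) + (E*111 + (17 - 1*37)) = 4/(-6 + 22) + (-276*111 + (17 - 1*37)) = 4/16 + (-30636 + (17 - 37)) = 4*(1/16) + (-30636 - 20) = ¼ - 30656 = -122623/4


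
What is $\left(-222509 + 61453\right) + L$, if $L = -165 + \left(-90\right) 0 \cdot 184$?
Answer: $-161221$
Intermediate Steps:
$L = -165$ ($L = -165 + 0 \cdot 184 = -165 + 0 = -165$)
$\left(-222509 + 61453\right) + L = \left(-222509 + 61453\right) - 165 = -161056 - 165 = -161221$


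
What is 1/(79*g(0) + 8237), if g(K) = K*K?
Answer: 1/8237 ≈ 0.00012140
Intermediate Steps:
g(K) = K²
1/(79*g(0) + 8237) = 1/(79*0² + 8237) = 1/(79*0 + 8237) = 1/(0 + 8237) = 1/8237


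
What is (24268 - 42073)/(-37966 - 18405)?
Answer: 17805/56371 ≈ 0.31585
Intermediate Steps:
(24268 - 42073)/(-37966 - 18405) = -17805/(-56371) = -17805*(-1/56371) = 17805/56371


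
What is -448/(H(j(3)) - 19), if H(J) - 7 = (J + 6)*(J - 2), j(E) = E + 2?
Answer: -64/3 ≈ -21.333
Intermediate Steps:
j(E) = 2 + E
H(J) = 7 + (-2 + J)*(6 + J) (H(J) = 7 + (J + 6)*(J - 2) = 7 + (6 + J)*(-2 + J) = 7 + (-2 + J)*(6 + J))
-448/(H(j(3)) - 19) = -448/((-5 + (2 + 3)² + 4*(2 + 3)) - 19) = -448/((-5 + 5² + 4*5) - 19) = -448/((-5 + 25 + 20) - 19) = -448/(40 - 19) = -448/21 = -448*1/21 = -64/3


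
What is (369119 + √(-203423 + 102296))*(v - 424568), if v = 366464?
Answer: -21447290376 - 58104*I*√101127 ≈ -2.1447e+10 - 1.8477e+7*I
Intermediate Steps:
(369119 + √(-203423 + 102296))*(v - 424568) = (369119 + √(-203423 + 102296))*(366464 - 424568) = (369119 + √(-101127))*(-58104) = (369119 + I*√101127)*(-58104) = -21447290376 - 58104*I*√101127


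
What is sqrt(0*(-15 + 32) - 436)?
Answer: 2*I*sqrt(109) ≈ 20.881*I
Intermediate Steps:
sqrt(0*(-15 + 32) - 436) = sqrt(0*17 - 436) = sqrt(0 - 436) = sqrt(-436) = 2*I*sqrt(109)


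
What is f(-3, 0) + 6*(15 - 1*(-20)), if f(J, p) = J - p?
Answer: 207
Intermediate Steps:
f(-3, 0) + 6*(15 - 1*(-20)) = (-3 - 1*0) + 6*(15 - 1*(-20)) = (-3 + 0) + 6*(15 + 20) = -3 + 6*35 = -3 + 210 = 207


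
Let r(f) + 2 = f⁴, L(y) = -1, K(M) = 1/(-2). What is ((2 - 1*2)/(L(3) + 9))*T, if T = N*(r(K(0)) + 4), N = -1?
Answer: 0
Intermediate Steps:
K(M) = -½
r(f) = -2 + f⁴
T = -33/16 (T = -((-2 + (-½)⁴) + 4) = -((-2 + 1/16) + 4) = -(-31/16 + 4) = -1*33/16 = -33/16 ≈ -2.0625)
((2 - 1*2)/(L(3) + 9))*T = ((2 - 1*2)/(-1 + 9))*(-33/16) = ((2 - 2)/8)*(-33/16) = (0*(⅛))*(-33/16) = 0*(-33/16) = 0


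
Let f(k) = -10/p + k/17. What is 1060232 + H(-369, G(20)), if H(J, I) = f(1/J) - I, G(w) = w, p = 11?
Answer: 73157745895/69003 ≈ 1.0602e+6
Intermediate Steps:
f(k) = -10/11 + k/17
H(J, I) = -10/11 - I + 1/(17*J) (H(J, I) = (-10/11 + 1/(17*J)) - I = -10/11 - I + 1/(17*J))
1060232 + H(-369, G(20)) = 1060232 + (-10/11 - 1*20 + (1/17)/(-369)) = 1060232 + (-10/11 - 20 + (1/17)*(-1/369)) = 1060232 + (-10/11 - 20 - 1/6273) = 1060232 - 1442801/69003 = 73157745895/69003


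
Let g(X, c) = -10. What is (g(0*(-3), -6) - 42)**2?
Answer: 2704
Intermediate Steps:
(g(0*(-3), -6) - 42)**2 = (-10 - 42)**2 = (-52)**2 = 2704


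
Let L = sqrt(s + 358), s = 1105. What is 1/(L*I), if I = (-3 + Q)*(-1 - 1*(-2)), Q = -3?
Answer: -sqrt(1463)/8778 ≈ -0.0043574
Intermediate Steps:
I = -6 (I = (-3 - 3)*(-1 - 1*(-2)) = -6*(-1 + 2) = -6*1 = -6)
L = sqrt(1463) (L = sqrt(1105 + 358) = sqrt(1463) ≈ 38.249)
1/(L*I) = 1/(sqrt(1463)*(-6)) = 1/(-6*sqrt(1463)) = -sqrt(1463)/8778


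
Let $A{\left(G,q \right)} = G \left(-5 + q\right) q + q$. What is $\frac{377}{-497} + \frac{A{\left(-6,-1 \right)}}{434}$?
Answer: $- \frac{26001}{30814} \approx -0.8438$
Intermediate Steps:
$A{\left(G,q \right)} = q + G q \left(-5 + q\right)$ ($A{\left(G,q \right)} = G q \left(-5 + q\right) + q = q + G q \left(-5 + q\right)$)
$\frac{377}{-497} + \frac{A{\left(-6,-1 \right)}}{434} = \frac{377}{-497} + \frac{\left(-1\right) \left(1 - -30 - -6\right)}{434} = 377 \left(- \frac{1}{497}\right) + - (1 + 30 + 6) \frac{1}{434} = - \frac{377}{497} + \left(-1\right) 37 \cdot \frac{1}{434} = - \frac{377}{497} - \frac{37}{434} = - \frac{26001}{30814}$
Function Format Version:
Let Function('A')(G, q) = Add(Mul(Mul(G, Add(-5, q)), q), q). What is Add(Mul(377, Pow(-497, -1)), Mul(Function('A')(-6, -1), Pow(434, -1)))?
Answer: Rational(-26001, 30814) ≈ -0.84380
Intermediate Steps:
Function('A')(G, q) = Add(q, Mul(G, q, Add(-5, q))) (Function('A')(G, q) = Add(Mul(G, q, Add(-5, q)), q) = Add(q, Mul(G, q, Add(-5, q))))
Add(Mul(377, Pow(-497, -1)), Mul(Function('A')(-6, -1), Pow(434, -1))) = Add(Mul(377, Pow(-497, -1)), Mul(Mul(-1, Add(1, Mul(-5, -6), Mul(-6, -1))), Pow(434, -1))) = Add(Mul(377, Rational(-1, 497)), Mul(Mul(-1, Add(1, 30, 6)), Rational(1, 434))) = Add(Rational(-377, 497), Mul(Mul(-1, 37), Rational(1, 434))) = Add(Rational(-377, 497), Mul(-37, Rational(1, 434))) = Add(Rational(-377, 497), Rational(-37, 434)) = Rational(-26001, 30814)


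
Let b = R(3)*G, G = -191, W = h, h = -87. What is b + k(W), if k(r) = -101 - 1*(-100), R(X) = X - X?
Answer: -1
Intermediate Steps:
R(X) = 0
W = -87
b = 0 (b = 0*(-191) = 0)
k(r) = -1 (k(r) = -101 + 100 = -1)
b + k(W) = 0 - 1 = -1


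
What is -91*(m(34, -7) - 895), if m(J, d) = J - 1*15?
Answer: 79716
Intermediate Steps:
m(J, d) = -15 + J (m(J, d) = J - 15 = -15 + J)
-91*(m(34, -7) - 895) = -91*((-15 + 34) - 895) = -91*(19 - 895) = -91*(-876) = 79716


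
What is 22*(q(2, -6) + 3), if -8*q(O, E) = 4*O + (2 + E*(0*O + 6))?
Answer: 275/2 ≈ 137.50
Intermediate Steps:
q(O, E) = -¼ - 3*E/4 - O/2 (q(O, E) = -(4*O + (2 + E*(0*O + 6)))/8 = -(4*O + (2 + E*(0 + 6)))/8 = -(4*O + (2 + E*6))/8 = -(4*O + (2 + 6*E))/8 = -(2 + 4*O + 6*E)/8 = -¼ - 3*E/4 - O/2)
22*(q(2, -6) + 3) = 22*((-¼ - ¾*(-6) - ½*2) + 3) = 22*((-¼ + 9/2 - 1) + 3) = 22*(13/4 + 3) = 22*(25/4) = 275/2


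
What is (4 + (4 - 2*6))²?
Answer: 16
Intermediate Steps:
(4 + (4 - 2*6))² = (4 + (4 - 12))² = (4 - 8)² = (-4)² = 16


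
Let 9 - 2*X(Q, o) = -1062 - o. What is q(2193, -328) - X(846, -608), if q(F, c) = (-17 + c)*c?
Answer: 225857/2 ≈ 1.1293e+5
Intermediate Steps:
X(Q, o) = 1071/2 + o/2 (X(Q, o) = 9/2 - (-1062 - o)/2 = 9/2 + (531 + o/2) = 1071/2 + o/2)
q(F, c) = c*(-17 + c)
q(2193, -328) - X(846, -608) = -328*(-17 - 328) - (1071/2 + (½)*(-608)) = -328*(-345) - (1071/2 - 304) = 113160 - 1*463/2 = 113160 - 463/2 = 225857/2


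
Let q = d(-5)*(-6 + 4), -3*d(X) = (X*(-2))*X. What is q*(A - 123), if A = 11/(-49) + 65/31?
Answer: 6133100/1519 ≈ 4037.6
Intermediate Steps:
d(X) = 2*X²/3 (d(X) = -X*(-2)*X/3 = -(-2*X)*X/3 = -(-2)*X²/3 = 2*X²/3)
A = 2844/1519 (A = 11*(-1/49) + 65*(1/31) = -11/49 + 65/31 = 2844/1519 ≈ 1.8723)
q = -100/3 (q = ((⅔)*(-5)²)*(-6 + 4) = ((⅔)*25)*(-2) = (50/3)*(-2) = -100/3 ≈ -33.333)
q*(A - 123) = -100*(2844/1519 - 123)/3 = -100/3*(-183993/1519) = 6133100/1519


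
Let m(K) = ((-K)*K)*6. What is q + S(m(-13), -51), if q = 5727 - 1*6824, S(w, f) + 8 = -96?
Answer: -1201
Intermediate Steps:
m(K) = -6*K**2 (m(K) = -K**2*6 = -6*K**2)
S(w, f) = -104 (S(w, f) = -8 - 96 = -104)
q = -1097 (q = 5727 - 6824 = -1097)
q + S(m(-13), -51) = -1097 - 104 = -1201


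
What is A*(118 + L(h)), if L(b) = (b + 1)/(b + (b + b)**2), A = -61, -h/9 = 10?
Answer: -232561951/32310 ≈ -7197.8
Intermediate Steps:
h = -90 (h = -9*10 = -90)
L(b) = (1 + b)/(b + 4*b**2) (L(b) = (1 + b)/(b + (2*b)**2) = (1 + b)/(b + 4*b**2))
A*(118 + L(h)) = -61*(118 + (1 - 90)/((-90)*(1 + 4*(-90)))) = -61*(118 - 1/90*(-89)/(1 - 360)) = -61*(118 - 1/90*(-89)/(-359)) = -61*(118 - 1/90*(-1/359)*(-89)) = -61*(118 - 89/32310) = -61*3812491/32310 = -232561951/32310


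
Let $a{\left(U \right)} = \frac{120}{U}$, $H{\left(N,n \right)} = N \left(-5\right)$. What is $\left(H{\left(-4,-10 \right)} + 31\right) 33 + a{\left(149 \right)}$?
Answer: $\frac{250887}{149} \approx 1683.8$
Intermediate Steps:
$H{\left(N,n \right)} = - 5 N$
$\left(H{\left(-4,-10 \right)} + 31\right) 33 + a{\left(149 \right)} = \left(\left(-5\right) \left(-4\right) + 31\right) 33 + \frac{120}{149} = \left(20 + 31\right) 33 + 120 \cdot \frac{1}{149} = 51 \cdot 33 + \frac{120}{149} = 1683 + \frac{120}{149} = \frac{250887}{149}$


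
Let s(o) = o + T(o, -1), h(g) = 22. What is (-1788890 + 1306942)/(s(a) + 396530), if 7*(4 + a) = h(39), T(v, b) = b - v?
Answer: -481948/396529 ≈ -1.2154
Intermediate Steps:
a = -6/7 (a = -4 + (⅐)*22 = -4 + 22/7 = -6/7 ≈ -0.85714)
s(o) = -1 (s(o) = o + (-1 - o) = -1)
(-1788890 + 1306942)/(s(a) + 396530) = (-1788890 + 1306942)/(-1 + 396530) = -481948/396529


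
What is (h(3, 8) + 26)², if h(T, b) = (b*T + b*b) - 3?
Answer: 12321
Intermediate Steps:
h(T, b) = -3 + b² + T*b (h(T, b) = (T*b + b²) - 3 = (b² + T*b) - 3 = -3 + b² + T*b)
(h(3, 8) + 26)² = ((-3 + 8² + 3*8) + 26)² = ((-3 + 64 + 24) + 26)² = (85 + 26)² = 111² = 12321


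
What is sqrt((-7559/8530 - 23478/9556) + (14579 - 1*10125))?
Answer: 29*sqrt(549412448404695)/10189085 ≈ 66.713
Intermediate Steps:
sqrt((-7559/8530 - 23478/9556) + (14579 - 1*10125)) = sqrt((-7559*1/8530 - 23478*1/9556) + (14579 - 10125)) = sqrt((-7559/8530 - 11739/4778) + 4454) = sqrt(-34062643/10189085 + 4454) = sqrt(45348121947/10189085) = 29*sqrt(549412448404695)/10189085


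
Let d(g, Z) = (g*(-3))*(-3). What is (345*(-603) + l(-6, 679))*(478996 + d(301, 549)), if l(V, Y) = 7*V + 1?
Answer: -100231249580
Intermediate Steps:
l(V, Y) = 1 + 7*V
d(g, Z) = 9*g (d(g, Z) = -3*g*(-3) = 9*g)
(345*(-603) + l(-6, 679))*(478996 + d(301, 549)) = (345*(-603) + (1 + 7*(-6)))*(478996 + 9*301) = (-208035 + (1 - 42))*(478996 + 2709) = (-208035 - 41)*481705 = -208076*481705 = -100231249580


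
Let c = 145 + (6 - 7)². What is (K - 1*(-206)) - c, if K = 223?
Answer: 283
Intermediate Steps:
c = 146 (c = 145 + (-1)² = 145 + 1 = 146)
(K - 1*(-206)) - c = (223 - 1*(-206)) - 1*146 = (223 + 206) - 146 = 429 - 146 = 283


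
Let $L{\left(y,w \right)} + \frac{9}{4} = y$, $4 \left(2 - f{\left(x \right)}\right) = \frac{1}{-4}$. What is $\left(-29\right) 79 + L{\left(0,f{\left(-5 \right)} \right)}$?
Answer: $- \frac{9173}{4} \approx -2293.3$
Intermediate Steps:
$f{\left(x \right)} = \frac{33}{16}$ ($f{\left(x \right)} = 2 - \frac{1}{4 \left(-4\right)} = 2 - - \frac{1}{16} = 2 + \frac{1}{16} = \frac{33}{16}$)
$L{\left(y,w \right)} = - \frac{9}{4} + y$
$\left(-29\right) 79 + L{\left(0,f{\left(-5 \right)} \right)} = \left(-29\right) 79 + \left(- \frac{9}{4} + 0\right) = -2291 - \frac{9}{4} = - \frac{9173}{4}$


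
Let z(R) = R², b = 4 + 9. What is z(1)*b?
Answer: 13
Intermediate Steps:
b = 13
z(1)*b = 1²*13 = 1*13 = 13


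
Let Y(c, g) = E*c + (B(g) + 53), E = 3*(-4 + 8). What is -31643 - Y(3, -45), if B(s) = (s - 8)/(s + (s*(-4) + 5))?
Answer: -4442427/140 ≈ -31732.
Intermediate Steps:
E = 12 (E = 3*4 = 12)
B(s) = (-8 + s)/(5 - 3*s) (B(s) = (-8 + s)/(s + (-4*s + 5)) = (-8 + s)/(s + (5 - 4*s)) = (-8 + s)/(5 - 3*s))
Y(c, g) = 53 + 12*c + (8 - g)/(-5 + 3*g) (Y(c, g) = 12*c + ((8 - g)/(-5 + 3*g) + 53) = 12*c + (53 + (8 - g)/(-5 + 3*g)) = 53 + 12*c + (8 - g)/(-5 + 3*g))
-31643 - Y(3, -45) = -31643 - (8 - 1*(-45) + (-5 + 3*(-45))*(53 + 12*3))/(-5 + 3*(-45)) = -31643 - (8 + 45 + (-5 - 135)*(53 + 36))/(-5 - 135) = -31643 - (8 + 45 - 140*89)/(-140) = -31643 - (-1)*(8 + 45 - 12460)/140 = -31643 - (-1)*(-12407)/140 = -31643 - 1*12407/140 = -31643 - 12407/140 = -4442427/140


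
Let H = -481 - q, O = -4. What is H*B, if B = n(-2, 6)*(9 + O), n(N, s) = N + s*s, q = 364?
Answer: -143650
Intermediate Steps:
n(N, s) = N + s²
B = 170 (B = (-2 + 6²)*(9 - 4) = (-2 + 36)*5 = 34*5 = 170)
H = -845 (H = -481 - 1*364 = -481 - 364 = -845)
H*B = -845*170 = -143650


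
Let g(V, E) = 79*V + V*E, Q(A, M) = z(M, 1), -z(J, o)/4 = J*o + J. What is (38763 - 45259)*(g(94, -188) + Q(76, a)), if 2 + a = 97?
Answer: 71494976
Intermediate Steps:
z(J, o) = -4*J - 4*J*o (z(J, o) = -4*(J*o + J) = -4*(J + J*o) = -4*J - 4*J*o)
a = 95 (a = -2 + 97 = 95)
Q(A, M) = -8*M (Q(A, M) = -4*M*(1 + 1) = -4*M*2 = -8*M)
g(V, E) = 79*V + E*V
(38763 - 45259)*(g(94, -188) + Q(76, a)) = (38763 - 45259)*(94*(79 - 188) - 8*95) = -6496*(94*(-109) - 760) = -6496*(-10246 - 760) = -6496*(-11006) = 71494976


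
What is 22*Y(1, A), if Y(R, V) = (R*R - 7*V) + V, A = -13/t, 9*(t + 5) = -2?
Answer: -14410/47 ≈ -306.60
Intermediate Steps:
t = -47/9 (t = -5 + (⅑)*(-2) = -5 - 2/9 = -47/9 ≈ -5.2222)
A = 117/47 (A = -13/(-47/9) = -13*(-9/47) = 117/47 ≈ 2.4894)
Y(R, V) = R² - 6*V (Y(R, V) = (R² - 7*V) + V = R² - 6*V)
22*Y(1, A) = 22*(1² - 6*117/47) = 22*(1 - 702/47) = 22*(-655/47) = -14410/47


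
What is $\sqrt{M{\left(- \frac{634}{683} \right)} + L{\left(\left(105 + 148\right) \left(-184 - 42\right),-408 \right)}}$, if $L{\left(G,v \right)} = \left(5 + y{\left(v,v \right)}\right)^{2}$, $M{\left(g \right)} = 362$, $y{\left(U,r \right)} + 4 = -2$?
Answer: $11 \sqrt{3} \approx 19.053$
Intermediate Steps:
$y{\left(U,r \right)} = -6$ ($y{\left(U,r \right)} = -4 - 2 = -6$)
$L{\left(G,v \right)} = 1$ ($L{\left(G,v \right)} = \left(5 - 6\right)^{2} = \left(-1\right)^{2} = 1$)
$\sqrt{M{\left(- \frac{634}{683} \right)} + L{\left(\left(105 + 148\right) \left(-184 - 42\right),-408 \right)}} = \sqrt{362 + 1} = \sqrt{363} = 11 \sqrt{3}$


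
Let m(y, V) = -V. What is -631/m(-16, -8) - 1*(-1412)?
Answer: 10665/8 ≈ 1333.1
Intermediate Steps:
-631/m(-16, -8) - 1*(-1412) = -631/((-1*(-8))) - 1*(-1412) = -631/8 + 1412 = 10665/8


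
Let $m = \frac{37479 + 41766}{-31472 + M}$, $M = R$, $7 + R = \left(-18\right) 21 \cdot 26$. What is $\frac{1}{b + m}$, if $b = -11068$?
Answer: $- \frac{13769}{152421707} \approx -9.0335 \cdot 10^{-5}$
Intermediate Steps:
$R = -9835$ ($R = -7 + \left(-18\right) 21 \cdot 26 = -7 - 9828 = -9835$)
$M = -9835$
$m = - \frac{26415}{13769}$ ($m = \frac{37479 + 41766}{-31472 - 9835} = \frac{79245}{-41307} = 79245 \left(- \frac{1}{41307}\right) = - \frac{26415}{13769} \approx -1.9184$)
$\frac{1}{b + m} = \frac{1}{-11068 - \frac{26415}{13769}} = \frac{1}{- \frac{152421707}{13769}} = - \frac{13769}{152421707}$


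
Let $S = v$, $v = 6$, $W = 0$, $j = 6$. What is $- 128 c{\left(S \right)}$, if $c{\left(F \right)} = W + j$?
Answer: $-768$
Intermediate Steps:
$S = 6$
$c{\left(F \right)} = 6$ ($c{\left(F \right)} = 0 + 6 = 6$)
$- 128 c{\left(S \right)} = \left(-128\right) 6 = -768$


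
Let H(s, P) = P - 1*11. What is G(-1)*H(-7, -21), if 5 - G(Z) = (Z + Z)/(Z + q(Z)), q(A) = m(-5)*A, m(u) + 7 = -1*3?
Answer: -1504/9 ≈ -167.11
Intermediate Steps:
m(u) = -10 (m(u) = -7 - 1*3 = -7 - 3 = -10)
H(s, P) = -11 + P (H(s, P) = P - 11 = -11 + P)
q(A) = -10*A
G(Z) = 47/9 (G(Z) = 5 - (Z + Z)/(Z - 10*Z) = 5 - 2*Z/((-9*Z)) = 5 - 2*Z*(-1/(9*Z)) = 5 - 1*(-2/9) = 5 + 2/9 = 47/9)
G(-1)*H(-7, -21) = 47*(-11 - 21)/9 = (47/9)*(-32) = -1504/9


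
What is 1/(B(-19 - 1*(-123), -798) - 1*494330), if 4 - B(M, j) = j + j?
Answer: -1/492730 ≈ -2.0295e-6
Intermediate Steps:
B(M, j) = 4 - 2*j (B(M, j) = 4 - (j + j) = 4 - 2*j)
1/(B(-19 - 1*(-123), -798) - 1*494330) = 1/((4 - 2*(-798)) - 1*494330) = 1/((4 + 1596) - 494330) = 1/(1600 - 494330) = 1/(-492730) = -1/492730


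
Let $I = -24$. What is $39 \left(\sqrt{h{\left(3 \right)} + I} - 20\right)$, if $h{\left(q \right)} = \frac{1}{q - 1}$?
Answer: $-780 + \frac{39 i \sqrt{94}}{2} \approx -780.0 + 189.06 i$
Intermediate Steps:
$h{\left(q \right)} = \frac{1}{-1 + q}$
$39 \left(\sqrt{h{\left(3 \right)} + I} - 20\right) = 39 \left(\sqrt{\frac{1}{-1 + 3} - 24} - 20\right) = 39 \left(\sqrt{\frac{1}{2} - 24} - 20\right) = 39 \left(\sqrt{- \frac{47}{2}} - 20\right) = 39 \left(\frac{i \sqrt{94}}{2} - 20\right) = 39 \left(-20 + \frac{i \sqrt{94}}{2}\right) = -780 + \frac{39 i \sqrt{94}}{2}$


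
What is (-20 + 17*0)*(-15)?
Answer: 300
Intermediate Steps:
(-20 + 17*0)*(-15) = (-20 + 0)*(-15) = -20*(-15) = 300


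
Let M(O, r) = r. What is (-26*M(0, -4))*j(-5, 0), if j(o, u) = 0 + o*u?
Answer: 0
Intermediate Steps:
j(o, u) = o*u
(-26*M(0, -4))*j(-5, 0) = (-26*(-4))*(-5*0) = 104*0 = 0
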